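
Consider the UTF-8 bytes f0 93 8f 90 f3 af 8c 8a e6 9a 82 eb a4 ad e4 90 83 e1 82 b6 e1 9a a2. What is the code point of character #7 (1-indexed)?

Offset 0: leading byte 0xF0 = 11110000 → 4-byte char #1 = F0 93 8F 90.
Offset 4: leading byte 0xF3 = 11110011 → 4-byte char #2 = F3 AF 8C 8A.
Offset 8: leading byte 0xE6 = 11100110 → 3-byte char #3 = E6 9A 82.
Offset 11: leading byte 0xEB = 11101011 → 3-byte char #4 = EB A4 AD.
Offset 14: leading byte 0xE4 = 11100100 → 3-byte char #5 = E4 90 83.
Offset 17: leading byte 0xE1 = 11100001 → 3-byte char #6 = E1 82 B6.
Offset 20: leading byte 0xE1 = 11100001 → 3-byte char #7 = E1 9A A2.
Leading byte 0xE1 = 11100001 matches 1110xxxx → 3-byte sequence.
Byte 1: 0xE1 = 11100001, payload 0001 (4 bits).
Byte 2: 0x9A = 10011010 (10xxxxxx ✓), payload 011010.
Byte 3: 0xA2 = 10100010 (10xxxxxx ✓), payload 100010.
Concatenate: 0001011010100010 = 0x16A2 (16 bits → U+16A2).

U+16A2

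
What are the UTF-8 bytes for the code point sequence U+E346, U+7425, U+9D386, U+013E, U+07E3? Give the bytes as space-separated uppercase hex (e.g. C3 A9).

U+E346: 3-byte form → EE 8D 86.
U+7425: 3-byte form → E7 90 A5.
U+9D386: 4-byte form → F2 9D 8E 86.
U+013E: 2-byte form → C4 BE.
U+07E3: 2-byte form → DF A3.
Concatenated (14 bytes): EE 8D 86 E7 90 A5 F2 9D 8E 86 C4 BE DF A3.

EE 8D 86 E7 90 A5 F2 9D 8E 86 C4 BE DF A3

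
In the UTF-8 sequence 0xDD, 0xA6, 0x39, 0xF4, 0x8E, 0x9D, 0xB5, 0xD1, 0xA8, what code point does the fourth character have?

Offset 0: leading byte 0xDD = 11011101 → 2-byte char #1 = DD A6.
Offset 2: leading byte 0x39 = 00111001 → 1-byte char #2 = 39.
Offset 3: leading byte 0xF4 = 11110100 → 4-byte char #3 = F4 8E 9D B5.
Offset 7: leading byte 0xD1 = 11010001 → 2-byte char #4 = D1 A8.
Leading byte 0xD1 = 11010001 matches 110xxxxx → 2-byte sequence.
Byte 1: 0xD1 = 11010001, payload 10001 (5 bits).
Byte 2: 0xA8 = 10101000 (10xxxxxx ✓), payload 101000.
Concatenate: 10001101000 = 0x468 (11 bits → U+0468).

U+0468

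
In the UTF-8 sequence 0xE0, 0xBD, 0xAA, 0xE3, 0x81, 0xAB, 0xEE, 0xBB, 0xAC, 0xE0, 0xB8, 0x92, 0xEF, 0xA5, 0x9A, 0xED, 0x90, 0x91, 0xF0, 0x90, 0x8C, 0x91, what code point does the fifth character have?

Offset 0: leading byte 0xE0 = 11100000 → 3-byte char #1 = E0 BD AA.
Offset 3: leading byte 0xE3 = 11100011 → 3-byte char #2 = E3 81 AB.
Offset 6: leading byte 0xEE = 11101110 → 3-byte char #3 = EE BB AC.
Offset 9: leading byte 0xE0 = 11100000 → 3-byte char #4 = E0 B8 92.
Offset 12: leading byte 0xEF = 11101111 → 3-byte char #5 = EF A5 9A.
Leading byte 0xEF = 11101111 matches 1110xxxx → 3-byte sequence.
Byte 1: 0xEF = 11101111, payload 1111 (4 bits).
Byte 2: 0xA5 = 10100101 (10xxxxxx ✓), payload 100101.
Byte 3: 0x9A = 10011010 (10xxxxxx ✓), payload 011010.
Concatenate: 1111100101011010 = 0xF95A (16 bits → U+F95A).

U+F95A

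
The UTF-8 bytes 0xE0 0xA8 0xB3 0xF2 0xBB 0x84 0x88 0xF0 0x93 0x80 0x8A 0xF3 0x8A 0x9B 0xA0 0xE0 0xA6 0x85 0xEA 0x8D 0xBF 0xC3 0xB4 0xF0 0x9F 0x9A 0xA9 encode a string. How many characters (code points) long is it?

Byte at offset 0: 0xE0 = 11100000 → 3-byte char (#1). Advance 3.
Byte at offset 3: 0xF2 = 11110010 → 4-byte char (#2). Advance 4.
Byte at offset 7: 0xF0 = 11110000 → 4-byte char (#3). Advance 4.
Byte at offset 11: 0xF3 = 11110011 → 4-byte char (#4). Advance 4.
Byte at offset 15: 0xE0 = 11100000 → 3-byte char (#5). Advance 3.
Byte at offset 18: 0xEA = 11101010 → 3-byte char (#6). Advance 3.
Byte at offset 21: 0xC3 = 11000011 → 2-byte char (#7). Advance 2.
Byte at offset 23: 0xF0 = 11110000 → 4-byte char (#8). Advance 4.
Reached end at offset 27 after 8 code points.

8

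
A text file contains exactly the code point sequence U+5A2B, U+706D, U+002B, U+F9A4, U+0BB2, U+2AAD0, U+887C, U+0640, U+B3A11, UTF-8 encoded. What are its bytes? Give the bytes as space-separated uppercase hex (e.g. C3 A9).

E5 A8 AB E7 81 AD 2B EF A6 A4 E0 AE B2 F0 AA AB 90 E8 A1 BC D9 80 F2 B3 A8 91

U+5A2B: 3-byte form → E5 A8 AB.
U+706D: 3-byte form → E7 81 AD.
U+002B: 1-byte form → 2B.
U+F9A4: 3-byte form → EF A6 A4.
U+0BB2: 3-byte form → E0 AE B2.
U+2AAD0: 4-byte form → F0 AA AB 90.
U+887C: 3-byte form → E8 A1 BC.
U+0640: 2-byte form → D9 80.
U+B3A11: 4-byte form → F2 B3 A8 91.
Concatenated (26 bytes): E5 A8 AB E7 81 AD 2B EF A6 A4 E0 AE B2 F0 AA AB 90 E8 A1 BC D9 80 F2 B3 A8 91.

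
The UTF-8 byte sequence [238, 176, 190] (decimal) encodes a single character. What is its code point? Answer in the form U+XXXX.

Leading byte 0xEE = 11101110 matches 1110xxxx → 3-byte sequence.
Byte 1: 0xEE = 11101110, payload 1110 (4 bits).
Byte 2: 0xB0 = 10110000 (10xxxxxx ✓), payload 110000.
Byte 3: 0xBE = 10111110 (10xxxxxx ✓), payload 111110.
Concatenate: 1110110000111110 = 0xEC3E (16 bits → U+EC3E).

U+EC3E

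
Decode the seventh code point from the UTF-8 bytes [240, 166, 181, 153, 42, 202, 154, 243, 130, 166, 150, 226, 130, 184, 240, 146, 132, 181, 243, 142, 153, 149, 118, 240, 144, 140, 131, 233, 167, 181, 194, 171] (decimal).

U+CE655

Offset 0: leading byte 0xF0 = 11110000 → 4-byte char #1 = F0 A6 B5 99.
Offset 4: leading byte 0x2A = 00101010 → 1-byte char #2 = 2A.
Offset 5: leading byte 0xCA = 11001010 → 2-byte char #3 = CA 9A.
Offset 7: leading byte 0xF3 = 11110011 → 4-byte char #4 = F3 82 A6 96.
Offset 11: leading byte 0xE2 = 11100010 → 3-byte char #5 = E2 82 B8.
Offset 14: leading byte 0xF0 = 11110000 → 4-byte char #6 = F0 92 84 B5.
Offset 18: leading byte 0xF3 = 11110011 → 4-byte char #7 = F3 8E 99 95.
Leading byte 0xF3 = 11110011 matches 11110xxx → 4-byte sequence.
Byte 1: 0xF3 = 11110011, payload 011 (3 bits).
Byte 2: 0x8E = 10001110 (10xxxxxx ✓), payload 001110.
Byte 3: 0x99 = 10011001 (10xxxxxx ✓), payload 011001.
Byte 4: 0x95 = 10010101 (10xxxxxx ✓), payload 010101.
Concatenate: 011001110011001010101 = 0xCE655 (21 bits → U+CE655).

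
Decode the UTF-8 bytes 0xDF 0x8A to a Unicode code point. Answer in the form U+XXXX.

Leading byte 0xDF = 11011111 matches 110xxxxx → 2-byte sequence.
Byte 1: 0xDF = 11011111, payload 11111 (5 bits).
Byte 2: 0x8A = 10001010 (10xxxxxx ✓), payload 001010.
Concatenate: 11111001010 = 0x7CA (11 bits → U+07CA).

U+07CA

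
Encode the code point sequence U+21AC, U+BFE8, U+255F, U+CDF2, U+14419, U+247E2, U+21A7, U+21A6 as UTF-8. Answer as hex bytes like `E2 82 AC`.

E2 86 AC EB BF A8 E2 95 9F EC B7 B2 F0 94 90 99 F0 A4 9F A2 E2 86 A7 E2 86 A6

U+21AC: 3-byte form → E2 86 AC.
U+BFE8: 3-byte form → EB BF A8.
U+255F: 3-byte form → E2 95 9F.
U+CDF2: 3-byte form → EC B7 B2.
U+14419: 4-byte form → F0 94 90 99.
U+247E2: 4-byte form → F0 A4 9F A2.
U+21A7: 3-byte form → E2 86 A7.
U+21A6: 3-byte form → E2 86 A6.
Concatenated (26 bytes): E2 86 AC EB BF A8 E2 95 9F EC B7 B2 F0 94 90 99 F0 A4 9F A2 E2 86 A7 E2 86 A6.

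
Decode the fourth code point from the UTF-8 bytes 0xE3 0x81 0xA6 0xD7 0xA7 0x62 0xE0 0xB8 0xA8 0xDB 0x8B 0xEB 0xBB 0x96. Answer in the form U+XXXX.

U+0E28

Offset 0: leading byte 0xE3 = 11100011 → 3-byte char #1 = E3 81 A6.
Offset 3: leading byte 0xD7 = 11010111 → 2-byte char #2 = D7 A7.
Offset 5: leading byte 0x62 = 01100010 → 1-byte char #3 = 62.
Offset 6: leading byte 0xE0 = 11100000 → 3-byte char #4 = E0 B8 A8.
Leading byte 0xE0 = 11100000 matches 1110xxxx → 3-byte sequence.
Byte 1: 0xE0 = 11100000, payload 0000 (4 bits).
Byte 2: 0xB8 = 10111000 (10xxxxxx ✓), payload 111000.
Byte 3: 0xA8 = 10101000 (10xxxxxx ✓), payload 101000.
Concatenate: 0000111000101000 = 0xE28 (16 bits → U+0E28).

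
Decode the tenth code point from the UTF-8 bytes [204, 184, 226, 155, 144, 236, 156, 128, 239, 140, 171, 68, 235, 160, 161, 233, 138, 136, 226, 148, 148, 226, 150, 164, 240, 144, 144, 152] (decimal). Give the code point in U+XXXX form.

Offset 0: leading byte 0xCC = 11001100 → 2-byte char #1 = CC B8.
Offset 2: leading byte 0xE2 = 11100010 → 3-byte char #2 = E2 9B 90.
Offset 5: leading byte 0xEC = 11101100 → 3-byte char #3 = EC 9C 80.
Offset 8: leading byte 0xEF = 11101111 → 3-byte char #4 = EF 8C AB.
Offset 11: leading byte 0x44 = 01000100 → 1-byte char #5 = 44.
Offset 12: leading byte 0xEB = 11101011 → 3-byte char #6 = EB A0 A1.
Offset 15: leading byte 0xE9 = 11101001 → 3-byte char #7 = E9 8A 88.
Offset 18: leading byte 0xE2 = 11100010 → 3-byte char #8 = E2 94 94.
Offset 21: leading byte 0xE2 = 11100010 → 3-byte char #9 = E2 96 A4.
Offset 24: leading byte 0xF0 = 11110000 → 4-byte char #10 = F0 90 90 98.
Leading byte 0xF0 = 11110000 matches 11110xxx → 4-byte sequence.
Byte 1: 0xF0 = 11110000, payload 000 (3 bits).
Byte 2: 0x90 = 10010000 (10xxxxxx ✓), payload 010000.
Byte 3: 0x90 = 10010000 (10xxxxxx ✓), payload 010000.
Byte 4: 0x98 = 10011000 (10xxxxxx ✓), payload 011000.
Concatenate: 000010000010000011000 = 0x10418 (21 bits → U+10418).

U+10418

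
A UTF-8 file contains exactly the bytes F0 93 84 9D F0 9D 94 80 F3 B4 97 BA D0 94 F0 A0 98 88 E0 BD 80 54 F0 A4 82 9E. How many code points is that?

Byte at offset 0: 0xF0 = 11110000 → 4-byte char (#1). Advance 4.
Byte at offset 4: 0xF0 = 11110000 → 4-byte char (#2). Advance 4.
Byte at offset 8: 0xF3 = 11110011 → 4-byte char (#3). Advance 4.
Byte at offset 12: 0xD0 = 11010000 → 2-byte char (#4). Advance 2.
Byte at offset 14: 0xF0 = 11110000 → 4-byte char (#5). Advance 4.
Byte at offset 18: 0xE0 = 11100000 → 3-byte char (#6). Advance 3.
Byte at offset 21: 0x54 = 01010100 → 1-byte char (#7). Advance 1.
Byte at offset 22: 0xF0 = 11110000 → 4-byte char (#8). Advance 4.
Reached end at offset 26 after 8 code points.

8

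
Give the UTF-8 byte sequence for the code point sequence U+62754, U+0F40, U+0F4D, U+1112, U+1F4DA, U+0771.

F1 A2 9D 94 E0 BD 80 E0 BD 8D E1 84 92 F0 9F 93 9A DD B1

U+62754: 4-byte form → F1 A2 9D 94.
U+0F40: 3-byte form → E0 BD 80.
U+0F4D: 3-byte form → E0 BD 8D.
U+1112: 3-byte form → E1 84 92.
U+1F4DA: 4-byte form → F0 9F 93 9A.
U+0771: 2-byte form → DD B1.
Concatenated (19 bytes): F1 A2 9D 94 E0 BD 80 E0 BD 8D E1 84 92 F0 9F 93 9A DD B1.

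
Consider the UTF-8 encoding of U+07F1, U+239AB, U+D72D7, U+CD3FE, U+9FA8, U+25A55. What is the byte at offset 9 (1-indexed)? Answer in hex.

1-indexed offset 9 is 0-indexed offset 8.
U+07F1 → 2-byte form DF B1 at offsets 0–1.
U+239AB → 4-byte form F0 A3 A6 AB at offsets 2–5.
U+D72D7 → 4-byte form F3 97 8B 97 at offsets 6–9.
Offset 8 falls in char 3's range; it's byte 3 of F3 97 8B 97 = 0x8B.

0x8B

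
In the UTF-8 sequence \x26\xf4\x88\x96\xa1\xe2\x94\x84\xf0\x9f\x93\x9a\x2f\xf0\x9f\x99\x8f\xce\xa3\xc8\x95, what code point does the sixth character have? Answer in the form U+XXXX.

U+1F64F

Offset 0: leading byte 0x26 = 00100110 → 1-byte char #1 = 26.
Offset 1: leading byte 0xF4 = 11110100 → 4-byte char #2 = F4 88 96 A1.
Offset 5: leading byte 0xE2 = 11100010 → 3-byte char #3 = E2 94 84.
Offset 8: leading byte 0xF0 = 11110000 → 4-byte char #4 = F0 9F 93 9A.
Offset 12: leading byte 0x2F = 00101111 → 1-byte char #5 = 2F.
Offset 13: leading byte 0xF0 = 11110000 → 4-byte char #6 = F0 9F 99 8F.
Leading byte 0xF0 = 11110000 matches 11110xxx → 4-byte sequence.
Byte 1: 0xF0 = 11110000, payload 000 (3 bits).
Byte 2: 0x9F = 10011111 (10xxxxxx ✓), payload 011111.
Byte 3: 0x99 = 10011001 (10xxxxxx ✓), payload 011001.
Byte 4: 0x8F = 10001111 (10xxxxxx ✓), payload 001111.
Concatenate: 000011111011001001111 = 0x1F64F (21 bits → U+1F64F).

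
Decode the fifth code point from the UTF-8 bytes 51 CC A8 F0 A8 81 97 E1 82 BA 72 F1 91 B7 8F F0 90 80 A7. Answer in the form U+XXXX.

Offset 0: leading byte 0x51 = 01010001 → 1-byte char #1 = 51.
Offset 1: leading byte 0xCC = 11001100 → 2-byte char #2 = CC A8.
Offset 3: leading byte 0xF0 = 11110000 → 4-byte char #3 = F0 A8 81 97.
Offset 7: leading byte 0xE1 = 11100001 → 3-byte char #4 = E1 82 BA.
Offset 10: leading byte 0x72 = 01110010 → 1-byte char #5 = 72.
Leading byte 0x72 = 01110010 matches 0xxxxxxx → 1-byte sequence.
Byte 1: 0x72 = 01110010, payload 1110010 (7 bits).
Concatenate: 1110010 = 0x72 (7 bits → U+0072).

U+0072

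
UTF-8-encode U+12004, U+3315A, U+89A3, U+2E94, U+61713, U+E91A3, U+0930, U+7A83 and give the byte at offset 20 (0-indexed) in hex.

0x86

U+12004 → 4-byte form F0 92 80 84 at offsets 0–3.
U+3315A → 4-byte form F0 B3 85 9A at offsets 4–7.
U+89A3 → 3-byte form E8 A6 A3 at offsets 8–10.
U+2E94 → 3-byte form E2 BA 94 at offsets 11–13.
U+61713 → 4-byte form F1 A1 9C 93 at offsets 14–17.
U+E91A3 → 4-byte form F3 A9 86 A3 at offsets 18–21.
Offset 20 falls in char 6's range; it's byte 3 of F3 A9 86 A3 = 0x86.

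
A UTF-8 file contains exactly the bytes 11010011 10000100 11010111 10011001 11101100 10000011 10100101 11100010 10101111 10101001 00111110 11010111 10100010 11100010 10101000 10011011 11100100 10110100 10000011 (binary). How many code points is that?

8

Byte at offset 0: 0xD3 = 11010011 → 2-byte char (#1). Advance 2.
Byte at offset 2: 0xD7 = 11010111 → 2-byte char (#2). Advance 2.
Byte at offset 4: 0xEC = 11101100 → 3-byte char (#3). Advance 3.
Byte at offset 7: 0xE2 = 11100010 → 3-byte char (#4). Advance 3.
Byte at offset 10: 0x3E = 00111110 → 1-byte char (#5). Advance 1.
Byte at offset 11: 0xD7 = 11010111 → 2-byte char (#6). Advance 2.
Byte at offset 13: 0xE2 = 11100010 → 3-byte char (#7). Advance 3.
Byte at offset 16: 0xE4 = 11100100 → 3-byte char (#8). Advance 3.
Reached end at offset 19 after 8 code points.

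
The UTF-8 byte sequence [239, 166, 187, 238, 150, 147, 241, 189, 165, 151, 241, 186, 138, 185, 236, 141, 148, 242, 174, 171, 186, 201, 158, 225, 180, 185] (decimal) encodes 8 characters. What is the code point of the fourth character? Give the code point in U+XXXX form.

Offset 0: leading byte 0xEF = 11101111 → 3-byte char #1 = EF A6 BB.
Offset 3: leading byte 0xEE = 11101110 → 3-byte char #2 = EE 96 93.
Offset 6: leading byte 0xF1 = 11110001 → 4-byte char #3 = F1 BD A5 97.
Offset 10: leading byte 0xF1 = 11110001 → 4-byte char #4 = F1 BA 8A B9.
Leading byte 0xF1 = 11110001 matches 11110xxx → 4-byte sequence.
Byte 1: 0xF1 = 11110001, payload 001 (3 bits).
Byte 2: 0xBA = 10111010 (10xxxxxx ✓), payload 111010.
Byte 3: 0x8A = 10001010 (10xxxxxx ✓), payload 001010.
Byte 4: 0xB9 = 10111001 (10xxxxxx ✓), payload 111001.
Concatenate: 001111010001010111001 = 0x7A2B9 (21 bits → U+7A2B9).

U+7A2B9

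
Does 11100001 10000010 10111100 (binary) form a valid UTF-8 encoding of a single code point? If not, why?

valid

Leading byte 0xE1 = 11100001 → 3-byte form.
Continuation bytes 0x82=10000010, 0xBC=10111100 all match 10xxxxxx.
Decoded value 0x10BC is ≥ 0x800 (shortest form) and not a surrogate.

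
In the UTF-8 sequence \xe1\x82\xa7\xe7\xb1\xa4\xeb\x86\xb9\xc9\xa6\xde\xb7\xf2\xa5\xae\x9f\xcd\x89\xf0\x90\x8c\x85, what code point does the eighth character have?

Offset 0: leading byte 0xE1 = 11100001 → 3-byte char #1 = E1 82 A7.
Offset 3: leading byte 0xE7 = 11100111 → 3-byte char #2 = E7 B1 A4.
Offset 6: leading byte 0xEB = 11101011 → 3-byte char #3 = EB 86 B9.
Offset 9: leading byte 0xC9 = 11001001 → 2-byte char #4 = C9 A6.
Offset 11: leading byte 0xDE = 11011110 → 2-byte char #5 = DE B7.
Offset 13: leading byte 0xF2 = 11110010 → 4-byte char #6 = F2 A5 AE 9F.
Offset 17: leading byte 0xCD = 11001101 → 2-byte char #7 = CD 89.
Offset 19: leading byte 0xF0 = 11110000 → 4-byte char #8 = F0 90 8C 85.
Leading byte 0xF0 = 11110000 matches 11110xxx → 4-byte sequence.
Byte 1: 0xF0 = 11110000, payload 000 (3 bits).
Byte 2: 0x90 = 10010000 (10xxxxxx ✓), payload 010000.
Byte 3: 0x8C = 10001100 (10xxxxxx ✓), payload 001100.
Byte 4: 0x85 = 10000101 (10xxxxxx ✓), payload 000101.
Concatenate: 000010000001100000101 = 0x10305 (21 bits → U+10305).

U+10305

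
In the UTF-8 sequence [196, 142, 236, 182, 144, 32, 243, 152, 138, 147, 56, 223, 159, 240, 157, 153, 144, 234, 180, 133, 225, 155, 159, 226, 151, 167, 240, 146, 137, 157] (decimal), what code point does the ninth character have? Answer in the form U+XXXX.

Offset 0: leading byte 0xC4 = 11000100 → 2-byte char #1 = C4 8E.
Offset 2: leading byte 0xEC = 11101100 → 3-byte char #2 = EC B6 90.
Offset 5: leading byte 0x20 = 00100000 → 1-byte char #3 = 20.
Offset 6: leading byte 0xF3 = 11110011 → 4-byte char #4 = F3 98 8A 93.
Offset 10: leading byte 0x38 = 00111000 → 1-byte char #5 = 38.
Offset 11: leading byte 0xDF = 11011111 → 2-byte char #6 = DF 9F.
Offset 13: leading byte 0xF0 = 11110000 → 4-byte char #7 = F0 9D 99 90.
Offset 17: leading byte 0xEA = 11101010 → 3-byte char #8 = EA B4 85.
Offset 20: leading byte 0xE1 = 11100001 → 3-byte char #9 = E1 9B 9F.
Leading byte 0xE1 = 11100001 matches 1110xxxx → 3-byte sequence.
Byte 1: 0xE1 = 11100001, payload 0001 (4 bits).
Byte 2: 0x9B = 10011011 (10xxxxxx ✓), payload 011011.
Byte 3: 0x9F = 10011111 (10xxxxxx ✓), payload 011111.
Concatenate: 0001011011011111 = 0x16DF (16 bits → U+16DF).

U+16DF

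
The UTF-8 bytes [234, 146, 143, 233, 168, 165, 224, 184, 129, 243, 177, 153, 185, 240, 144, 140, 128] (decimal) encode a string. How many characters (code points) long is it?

Byte at offset 0: 0xEA = 11101010 → 3-byte char (#1). Advance 3.
Byte at offset 3: 0xE9 = 11101001 → 3-byte char (#2). Advance 3.
Byte at offset 6: 0xE0 = 11100000 → 3-byte char (#3). Advance 3.
Byte at offset 9: 0xF3 = 11110011 → 4-byte char (#4). Advance 4.
Byte at offset 13: 0xF0 = 11110000 → 4-byte char (#5). Advance 4.
Reached end at offset 17 after 5 code points.

5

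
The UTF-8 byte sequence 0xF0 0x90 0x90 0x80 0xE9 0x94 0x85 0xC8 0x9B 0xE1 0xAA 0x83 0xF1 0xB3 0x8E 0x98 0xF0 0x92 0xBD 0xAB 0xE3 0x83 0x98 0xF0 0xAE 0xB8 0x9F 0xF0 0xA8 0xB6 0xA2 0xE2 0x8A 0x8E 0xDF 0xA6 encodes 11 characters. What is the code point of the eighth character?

Offset 0: leading byte 0xF0 = 11110000 → 4-byte char #1 = F0 90 90 80.
Offset 4: leading byte 0xE9 = 11101001 → 3-byte char #2 = E9 94 85.
Offset 7: leading byte 0xC8 = 11001000 → 2-byte char #3 = C8 9B.
Offset 9: leading byte 0xE1 = 11100001 → 3-byte char #4 = E1 AA 83.
Offset 12: leading byte 0xF1 = 11110001 → 4-byte char #5 = F1 B3 8E 98.
Offset 16: leading byte 0xF0 = 11110000 → 4-byte char #6 = F0 92 BD AB.
Offset 20: leading byte 0xE3 = 11100011 → 3-byte char #7 = E3 83 98.
Offset 23: leading byte 0xF0 = 11110000 → 4-byte char #8 = F0 AE B8 9F.
Leading byte 0xF0 = 11110000 matches 11110xxx → 4-byte sequence.
Byte 1: 0xF0 = 11110000, payload 000 (3 bits).
Byte 2: 0xAE = 10101110 (10xxxxxx ✓), payload 101110.
Byte 3: 0xB8 = 10111000 (10xxxxxx ✓), payload 111000.
Byte 4: 0x9F = 10011111 (10xxxxxx ✓), payload 011111.
Concatenate: 000101110111000011111 = 0x2EE1F (21 bits → U+2EE1F).

U+2EE1F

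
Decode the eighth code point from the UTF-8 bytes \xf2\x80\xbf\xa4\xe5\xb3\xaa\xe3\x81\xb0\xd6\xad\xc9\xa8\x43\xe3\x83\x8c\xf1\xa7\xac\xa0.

Offset 0: leading byte 0xF2 = 11110010 → 4-byte char #1 = F2 80 BF A4.
Offset 4: leading byte 0xE5 = 11100101 → 3-byte char #2 = E5 B3 AA.
Offset 7: leading byte 0xE3 = 11100011 → 3-byte char #3 = E3 81 B0.
Offset 10: leading byte 0xD6 = 11010110 → 2-byte char #4 = D6 AD.
Offset 12: leading byte 0xC9 = 11001001 → 2-byte char #5 = C9 A8.
Offset 14: leading byte 0x43 = 01000011 → 1-byte char #6 = 43.
Offset 15: leading byte 0xE3 = 11100011 → 3-byte char #7 = E3 83 8C.
Offset 18: leading byte 0xF1 = 11110001 → 4-byte char #8 = F1 A7 AC A0.
Leading byte 0xF1 = 11110001 matches 11110xxx → 4-byte sequence.
Byte 1: 0xF1 = 11110001, payload 001 (3 bits).
Byte 2: 0xA7 = 10100111 (10xxxxxx ✓), payload 100111.
Byte 3: 0xAC = 10101100 (10xxxxxx ✓), payload 101100.
Byte 4: 0xA0 = 10100000 (10xxxxxx ✓), payload 100000.
Concatenate: 001100111101100100000 = 0x67B20 (21 bits → U+67B20).

U+67B20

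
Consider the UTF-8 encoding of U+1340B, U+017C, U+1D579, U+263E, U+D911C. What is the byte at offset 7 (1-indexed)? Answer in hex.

1-indexed offset 7 is 0-indexed offset 6.
U+1340B → 4-byte form F0 93 90 8B at offsets 0–3.
U+017C → 2-byte form C5 BC at offsets 4–5.
U+1D579 → 4-byte form F0 9D 95 B9 at offsets 6–9.
Offset 6 falls in char 3's range; it's byte 1 of F0 9D 95 B9 = 0xF0.

0xF0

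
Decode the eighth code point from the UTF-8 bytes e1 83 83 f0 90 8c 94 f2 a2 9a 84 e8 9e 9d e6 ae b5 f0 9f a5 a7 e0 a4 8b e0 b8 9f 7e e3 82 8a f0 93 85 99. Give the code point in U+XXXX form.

Offset 0: leading byte 0xE1 = 11100001 → 3-byte char #1 = E1 83 83.
Offset 3: leading byte 0xF0 = 11110000 → 4-byte char #2 = F0 90 8C 94.
Offset 7: leading byte 0xF2 = 11110010 → 4-byte char #3 = F2 A2 9A 84.
Offset 11: leading byte 0xE8 = 11101000 → 3-byte char #4 = E8 9E 9D.
Offset 14: leading byte 0xE6 = 11100110 → 3-byte char #5 = E6 AE B5.
Offset 17: leading byte 0xF0 = 11110000 → 4-byte char #6 = F0 9F A5 A7.
Offset 21: leading byte 0xE0 = 11100000 → 3-byte char #7 = E0 A4 8B.
Offset 24: leading byte 0xE0 = 11100000 → 3-byte char #8 = E0 B8 9F.
Leading byte 0xE0 = 11100000 matches 1110xxxx → 3-byte sequence.
Byte 1: 0xE0 = 11100000, payload 0000 (4 bits).
Byte 2: 0xB8 = 10111000 (10xxxxxx ✓), payload 111000.
Byte 3: 0x9F = 10011111 (10xxxxxx ✓), payload 011111.
Concatenate: 0000111000011111 = 0xE1F (16 bits → U+0E1F).

U+0E1F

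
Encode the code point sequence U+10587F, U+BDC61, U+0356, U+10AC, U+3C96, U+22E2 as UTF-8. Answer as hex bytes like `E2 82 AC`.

U+10587F: 4-byte form → F4 85 A1 BF.
U+BDC61: 4-byte form → F2 BD B1 A1.
U+0356: 2-byte form → CD 96.
U+10AC: 3-byte form → E1 82 AC.
U+3C96: 3-byte form → E3 B2 96.
U+22E2: 3-byte form → E2 8B A2.
Concatenated (19 bytes): F4 85 A1 BF F2 BD B1 A1 CD 96 E1 82 AC E3 B2 96 E2 8B A2.

F4 85 A1 BF F2 BD B1 A1 CD 96 E1 82 AC E3 B2 96 E2 8B A2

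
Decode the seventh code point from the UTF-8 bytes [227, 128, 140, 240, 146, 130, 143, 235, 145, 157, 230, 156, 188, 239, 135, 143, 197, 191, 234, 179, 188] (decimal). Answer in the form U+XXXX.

U+ACFC

Offset 0: leading byte 0xE3 = 11100011 → 3-byte char #1 = E3 80 8C.
Offset 3: leading byte 0xF0 = 11110000 → 4-byte char #2 = F0 92 82 8F.
Offset 7: leading byte 0xEB = 11101011 → 3-byte char #3 = EB 91 9D.
Offset 10: leading byte 0xE6 = 11100110 → 3-byte char #4 = E6 9C BC.
Offset 13: leading byte 0xEF = 11101111 → 3-byte char #5 = EF 87 8F.
Offset 16: leading byte 0xC5 = 11000101 → 2-byte char #6 = C5 BF.
Offset 18: leading byte 0xEA = 11101010 → 3-byte char #7 = EA B3 BC.
Leading byte 0xEA = 11101010 matches 1110xxxx → 3-byte sequence.
Byte 1: 0xEA = 11101010, payload 1010 (4 bits).
Byte 2: 0xB3 = 10110011 (10xxxxxx ✓), payload 110011.
Byte 3: 0xBC = 10111100 (10xxxxxx ✓), payload 111100.
Concatenate: 1010110011111100 = 0xACFC (16 bits → U+ACFC).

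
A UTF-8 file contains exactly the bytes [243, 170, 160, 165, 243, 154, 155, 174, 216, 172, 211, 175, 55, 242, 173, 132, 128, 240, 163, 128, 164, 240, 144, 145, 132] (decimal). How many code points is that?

Byte at offset 0: 0xF3 = 11110011 → 4-byte char (#1). Advance 4.
Byte at offset 4: 0xF3 = 11110011 → 4-byte char (#2). Advance 4.
Byte at offset 8: 0xD8 = 11011000 → 2-byte char (#3). Advance 2.
Byte at offset 10: 0xD3 = 11010011 → 2-byte char (#4). Advance 2.
Byte at offset 12: 0x37 = 00110111 → 1-byte char (#5). Advance 1.
Byte at offset 13: 0xF2 = 11110010 → 4-byte char (#6). Advance 4.
Byte at offset 17: 0xF0 = 11110000 → 4-byte char (#7). Advance 4.
Byte at offset 21: 0xF0 = 11110000 → 4-byte char (#8). Advance 4.
Reached end at offset 25 after 8 code points.

8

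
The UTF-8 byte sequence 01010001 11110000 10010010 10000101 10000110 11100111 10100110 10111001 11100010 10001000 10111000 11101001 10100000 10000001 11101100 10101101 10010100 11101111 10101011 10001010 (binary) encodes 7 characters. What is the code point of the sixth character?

U+CB54

Offset 0: leading byte 0x51 = 01010001 → 1-byte char #1 = 51.
Offset 1: leading byte 0xF0 = 11110000 → 4-byte char #2 = F0 92 85 86.
Offset 5: leading byte 0xE7 = 11100111 → 3-byte char #3 = E7 A6 B9.
Offset 8: leading byte 0xE2 = 11100010 → 3-byte char #4 = E2 88 B8.
Offset 11: leading byte 0xE9 = 11101001 → 3-byte char #5 = E9 A0 81.
Offset 14: leading byte 0xEC = 11101100 → 3-byte char #6 = EC AD 94.
Leading byte 0xEC = 11101100 matches 1110xxxx → 3-byte sequence.
Byte 1: 0xEC = 11101100, payload 1100 (4 bits).
Byte 2: 0xAD = 10101101 (10xxxxxx ✓), payload 101101.
Byte 3: 0x94 = 10010100 (10xxxxxx ✓), payload 010100.
Concatenate: 1100101101010100 = 0xCB54 (16 bits → U+CB54).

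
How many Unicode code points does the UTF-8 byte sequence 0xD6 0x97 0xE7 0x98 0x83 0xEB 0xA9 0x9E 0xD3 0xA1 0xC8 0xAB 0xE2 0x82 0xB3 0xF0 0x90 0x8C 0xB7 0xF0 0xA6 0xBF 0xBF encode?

Byte at offset 0: 0xD6 = 11010110 → 2-byte char (#1). Advance 2.
Byte at offset 2: 0xE7 = 11100111 → 3-byte char (#2). Advance 3.
Byte at offset 5: 0xEB = 11101011 → 3-byte char (#3). Advance 3.
Byte at offset 8: 0xD3 = 11010011 → 2-byte char (#4). Advance 2.
Byte at offset 10: 0xC8 = 11001000 → 2-byte char (#5). Advance 2.
Byte at offset 12: 0xE2 = 11100010 → 3-byte char (#6). Advance 3.
Byte at offset 15: 0xF0 = 11110000 → 4-byte char (#7). Advance 4.
Byte at offset 19: 0xF0 = 11110000 → 4-byte char (#8). Advance 4.
Reached end at offset 23 after 8 code points.

8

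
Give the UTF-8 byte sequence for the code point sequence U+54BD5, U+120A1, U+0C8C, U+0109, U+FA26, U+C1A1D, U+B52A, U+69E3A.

F1 94 AF 95 F0 92 82 A1 E0 B2 8C C4 89 EF A8 A6 F3 81 A8 9D EB 94 AA F1 A9 B8 BA

U+54BD5: 4-byte form → F1 94 AF 95.
U+120A1: 4-byte form → F0 92 82 A1.
U+0C8C: 3-byte form → E0 B2 8C.
U+0109: 2-byte form → C4 89.
U+FA26: 3-byte form → EF A8 A6.
U+C1A1D: 4-byte form → F3 81 A8 9D.
U+B52A: 3-byte form → EB 94 AA.
U+69E3A: 4-byte form → F1 A9 B8 BA.
Concatenated (27 bytes): F1 94 AF 95 F0 92 82 A1 E0 B2 8C C4 89 EF A8 A6 F3 81 A8 9D EB 94 AA F1 A9 B8 BA.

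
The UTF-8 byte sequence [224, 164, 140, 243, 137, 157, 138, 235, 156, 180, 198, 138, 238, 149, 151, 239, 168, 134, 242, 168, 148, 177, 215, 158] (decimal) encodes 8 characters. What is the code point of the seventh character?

U+A8531

Offset 0: leading byte 0xE0 = 11100000 → 3-byte char #1 = E0 A4 8C.
Offset 3: leading byte 0xF3 = 11110011 → 4-byte char #2 = F3 89 9D 8A.
Offset 7: leading byte 0xEB = 11101011 → 3-byte char #3 = EB 9C B4.
Offset 10: leading byte 0xC6 = 11000110 → 2-byte char #4 = C6 8A.
Offset 12: leading byte 0xEE = 11101110 → 3-byte char #5 = EE 95 97.
Offset 15: leading byte 0xEF = 11101111 → 3-byte char #6 = EF A8 86.
Offset 18: leading byte 0xF2 = 11110010 → 4-byte char #7 = F2 A8 94 B1.
Leading byte 0xF2 = 11110010 matches 11110xxx → 4-byte sequence.
Byte 1: 0xF2 = 11110010, payload 010 (3 bits).
Byte 2: 0xA8 = 10101000 (10xxxxxx ✓), payload 101000.
Byte 3: 0x94 = 10010100 (10xxxxxx ✓), payload 010100.
Byte 4: 0xB1 = 10110001 (10xxxxxx ✓), payload 110001.
Concatenate: 010101000010100110001 = 0xA8531 (21 bits → U+A8531).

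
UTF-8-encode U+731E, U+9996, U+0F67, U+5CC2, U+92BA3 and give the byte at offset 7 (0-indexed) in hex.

U+731E → 3-byte form E7 8C 9E at offsets 0–2.
U+9996 → 3-byte form E9 A6 96 at offsets 3–5.
U+0F67 → 3-byte form E0 BD A7 at offsets 6–8.
Offset 7 falls in char 3's range; it's byte 2 of E0 BD A7 = 0xBD.

0xBD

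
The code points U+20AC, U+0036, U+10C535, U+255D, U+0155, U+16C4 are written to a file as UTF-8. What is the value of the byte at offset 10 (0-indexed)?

U+20AC → 3-byte form E2 82 AC at offsets 0–2.
U+0036 → 1-byte form 36 at offsets 3–3.
U+10C535 → 4-byte form F4 8C 94 B5 at offsets 4–7.
U+255D → 3-byte form E2 95 9D at offsets 8–10.
Offset 10 falls in char 4's range; it's byte 3 of E2 95 9D = 0x9D.

0x9D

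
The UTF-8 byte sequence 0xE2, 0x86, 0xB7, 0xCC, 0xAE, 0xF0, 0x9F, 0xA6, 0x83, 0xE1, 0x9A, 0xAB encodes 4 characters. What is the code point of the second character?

Offset 0: leading byte 0xE2 = 11100010 → 3-byte char #1 = E2 86 B7.
Offset 3: leading byte 0xCC = 11001100 → 2-byte char #2 = CC AE.
Leading byte 0xCC = 11001100 matches 110xxxxx → 2-byte sequence.
Byte 1: 0xCC = 11001100, payload 01100 (5 bits).
Byte 2: 0xAE = 10101110 (10xxxxxx ✓), payload 101110.
Concatenate: 01100101110 = 0x32E (11 bits → U+032E).

U+032E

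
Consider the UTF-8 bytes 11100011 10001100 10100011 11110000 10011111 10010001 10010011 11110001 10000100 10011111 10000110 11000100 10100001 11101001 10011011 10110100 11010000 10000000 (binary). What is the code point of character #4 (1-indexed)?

Offset 0: leading byte 0xE3 = 11100011 → 3-byte char #1 = E3 8C A3.
Offset 3: leading byte 0xF0 = 11110000 → 4-byte char #2 = F0 9F 91 93.
Offset 7: leading byte 0xF1 = 11110001 → 4-byte char #3 = F1 84 9F 86.
Offset 11: leading byte 0xC4 = 11000100 → 2-byte char #4 = C4 A1.
Leading byte 0xC4 = 11000100 matches 110xxxxx → 2-byte sequence.
Byte 1: 0xC4 = 11000100, payload 00100 (5 bits).
Byte 2: 0xA1 = 10100001 (10xxxxxx ✓), payload 100001.
Concatenate: 00100100001 = 0x121 (11 bits → U+0121).

U+0121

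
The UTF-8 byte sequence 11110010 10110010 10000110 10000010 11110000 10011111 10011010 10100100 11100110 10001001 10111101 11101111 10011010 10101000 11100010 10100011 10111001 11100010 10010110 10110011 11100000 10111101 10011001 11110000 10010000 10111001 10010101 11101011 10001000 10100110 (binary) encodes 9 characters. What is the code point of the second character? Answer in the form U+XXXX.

Offset 0: leading byte 0xF2 = 11110010 → 4-byte char #1 = F2 B2 86 82.
Offset 4: leading byte 0xF0 = 11110000 → 4-byte char #2 = F0 9F 9A A4.
Leading byte 0xF0 = 11110000 matches 11110xxx → 4-byte sequence.
Byte 1: 0xF0 = 11110000, payload 000 (3 bits).
Byte 2: 0x9F = 10011111 (10xxxxxx ✓), payload 011111.
Byte 3: 0x9A = 10011010 (10xxxxxx ✓), payload 011010.
Byte 4: 0xA4 = 10100100 (10xxxxxx ✓), payload 100100.
Concatenate: 000011111011010100100 = 0x1F6A4 (21 bits → U+1F6A4).

U+1F6A4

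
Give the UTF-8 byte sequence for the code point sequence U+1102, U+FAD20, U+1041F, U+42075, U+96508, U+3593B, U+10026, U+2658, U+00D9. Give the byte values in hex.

E1 84 82 F3 BA B4 A0 F0 90 90 9F F1 82 81 B5 F2 96 94 88 F0 B5 A4 BB F0 90 80 A6 E2 99 98 C3 99

U+1102: 3-byte form → E1 84 82.
U+FAD20: 4-byte form → F3 BA B4 A0.
U+1041F: 4-byte form → F0 90 90 9F.
U+42075: 4-byte form → F1 82 81 B5.
U+96508: 4-byte form → F2 96 94 88.
U+3593B: 4-byte form → F0 B5 A4 BB.
U+10026: 4-byte form → F0 90 80 A6.
U+2658: 3-byte form → E2 99 98.
U+00D9: 2-byte form → C3 99.
Concatenated (32 bytes): E1 84 82 F3 BA B4 A0 F0 90 90 9F F1 82 81 B5 F2 96 94 88 F0 B5 A4 BB F0 90 80 A6 E2 99 98 C3 99.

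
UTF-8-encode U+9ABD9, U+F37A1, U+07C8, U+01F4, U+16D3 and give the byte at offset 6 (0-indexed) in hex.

0x9E

U+9ABD9 → 4-byte form F2 9A AF 99 at offsets 0–3.
U+F37A1 → 4-byte form F3 B3 9E A1 at offsets 4–7.
Offset 6 falls in char 2's range; it's byte 3 of F3 B3 9E A1 = 0x9E.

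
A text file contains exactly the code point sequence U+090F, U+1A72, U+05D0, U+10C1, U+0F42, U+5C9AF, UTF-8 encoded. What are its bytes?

E0 A4 8F E1 A9 B2 D7 90 E1 83 81 E0 BD 82 F1 9C A6 AF

U+090F: 3-byte form → E0 A4 8F.
U+1A72: 3-byte form → E1 A9 B2.
U+05D0: 2-byte form → D7 90.
U+10C1: 3-byte form → E1 83 81.
U+0F42: 3-byte form → E0 BD 82.
U+5C9AF: 4-byte form → F1 9C A6 AF.
Concatenated (18 bytes): E0 A4 8F E1 A9 B2 D7 90 E1 83 81 E0 BD 82 F1 9C A6 AF.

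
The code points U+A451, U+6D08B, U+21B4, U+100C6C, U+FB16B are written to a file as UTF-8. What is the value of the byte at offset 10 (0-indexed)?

0xF4

U+A451 → 3-byte form EA 91 91 at offsets 0–2.
U+6D08B → 4-byte form F1 AD 82 8B at offsets 3–6.
U+21B4 → 3-byte form E2 86 B4 at offsets 7–9.
U+100C6C → 4-byte form F4 80 B1 AC at offsets 10–13.
Offset 10 falls in char 4's range; it's byte 1 of F4 80 B1 AC = 0xF4.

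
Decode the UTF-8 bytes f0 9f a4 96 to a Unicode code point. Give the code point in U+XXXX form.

Leading byte 0xF0 = 11110000 matches 11110xxx → 4-byte sequence.
Byte 1: 0xF0 = 11110000, payload 000 (3 bits).
Byte 2: 0x9F = 10011111 (10xxxxxx ✓), payload 011111.
Byte 3: 0xA4 = 10100100 (10xxxxxx ✓), payload 100100.
Byte 4: 0x96 = 10010110 (10xxxxxx ✓), payload 010110.
Concatenate: 000011111100100010110 = 0x1F916 (21 bits → U+1F916).

U+1F916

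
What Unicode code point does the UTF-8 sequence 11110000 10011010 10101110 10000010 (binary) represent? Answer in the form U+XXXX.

Leading byte 0xF0 = 11110000 matches 11110xxx → 4-byte sequence.
Byte 1: 0xF0 = 11110000, payload 000 (3 bits).
Byte 2: 0x9A = 10011010 (10xxxxxx ✓), payload 011010.
Byte 3: 0xAE = 10101110 (10xxxxxx ✓), payload 101110.
Byte 4: 0x82 = 10000010 (10xxxxxx ✓), payload 000010.
Concatenate: 000011010101110000010 = 0x1AB82 (21 bits → U+1AB82).

U+1AB82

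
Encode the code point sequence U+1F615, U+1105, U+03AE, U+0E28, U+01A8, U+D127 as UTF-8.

F0 9F 98 95 E1 84 85 CE AE E0 B8 A8 C6 A8 ED 84 A7

U+1F615: 4-byte form → F0 9F 98 95.
U+1105: 3-byte form → E1 84 85.
U+03AE: 2-byte form → CE AE.
U+0E28: 3-byte form → E0 B8 A8.
U+01A8: 2-byte form → C6 A8.
U+D127: 3-byte form → ED 84 A7.
Concatenated (17 bytes): F0 9F 98 95 E1 84 85 CE AE E0 B8 A8 C6 A8 ED 84 A7.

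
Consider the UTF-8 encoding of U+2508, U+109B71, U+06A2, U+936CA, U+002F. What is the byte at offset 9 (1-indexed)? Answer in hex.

1-indexed offset 9 is 0-indexed offset 8.
U+2508 → 3-byte form E2 94 88 at offsets 0–2.
U+109B71 → 4-byte form F4 89 AD B1 at offsets 3–6.
U+06A2 → 2-byte form DA A2 at offsets 7–8.
Offset 8 falls in char 3's range; it's byte 2 of DA A2 = 0xA2.

0xA2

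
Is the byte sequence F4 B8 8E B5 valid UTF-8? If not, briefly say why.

Leading byte 0xF4 = 11110100 → 4-byte form.
Payload = 0x1383B5, which exceeds U+10FFFF, the maximum Unicode code point. (Leading bytes F5–FF, or F4 followed by ≥ 0x90, are invalid.)

invalid (encodes a value above U+10FFFF)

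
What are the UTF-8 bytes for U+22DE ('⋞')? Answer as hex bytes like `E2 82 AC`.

U+22DE = 0x22DE = 8926 decimal. In range U+0800–U+FFFF → 3-byte form: 1110xxxx 10xxxxxx 10xxxxxx.
Binary (16 bits): 0010001011011110.
Split 4+6+6: 0010 | 001011 | 011110.
Byte 1: 11100010 = 0xE2.
Byte 2: 10001011 = 0x8B.
Byte 3: 10011110 = 0x9E.

E2 8B 9E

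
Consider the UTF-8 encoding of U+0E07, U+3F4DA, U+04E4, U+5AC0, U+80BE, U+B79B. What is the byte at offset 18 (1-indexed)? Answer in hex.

0x9B

1-indexed offset 18 is 0-indexed offset 17.
U+0E07 → 3-byte form E0 B8 87 at offsets 0–2.
U+3F4DA → 4-byte form F0 BF 93 9A at offsets 3–6.
U+04E4 → 2-byte form D3 A4 at offsets 7–8.
U+5AC0 → 3-byte form E5 AB 80 at offsets 9–11.
U+80BE → 3-byte form E8 82 BE at offsets 12–14.
U+B79B → 3-byte form EB 9E 9B at offsets 15–17.
Offset 17 falls in char 6's range; it's byte 3 of EB 9E 9B = 0x9B.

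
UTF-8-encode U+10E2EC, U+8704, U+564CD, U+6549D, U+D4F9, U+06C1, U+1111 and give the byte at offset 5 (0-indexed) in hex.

0x9C

U+10E2EC → 4-byte form F4 8E 8B AC at offsets 0–3.
U+8704 → 3-byte form E8 9C 84 at offsets 4–6.
Offset 5 falls in char 2's range; it's byte 2 of E8 9C 84 = 0x9C.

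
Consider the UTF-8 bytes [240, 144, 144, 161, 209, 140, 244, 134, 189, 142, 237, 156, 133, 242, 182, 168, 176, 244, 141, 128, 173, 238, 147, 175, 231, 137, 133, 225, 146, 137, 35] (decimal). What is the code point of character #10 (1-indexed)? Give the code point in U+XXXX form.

Offset 0: leading byte 0xF0 = 11110000 → 4-byte char #1 = F0 90 90 A1.
Offset 4: leading byte 0xD1 = 11010001 → 2-byte char #2 = D1 8C.
Offset 6: leading byte 0xF4 = 11110100 → 4-byte char #3 = F4 86 BD 8E.
Offset 10: leading byte 0xED = 11101101 → 3-byte char #4 = ED 9C 85.
Offset 13: leading byte 0xF2 = 11110010 → 4-byte char #5 = F2 B6 A8 B0.
Offset 17: leading byte 0xF4 = 11110100 → 4-byte char #6 = F4 8D 80 AD.
Offset 21: leading byte 0xEE = 11101110 → 3-byte char #7 = EE 93 AF.
Offset 24: leading byte 0xE7 = 11100111 → 3-byte char #8 = E7 89 85.
Offset 27: leading byte 0xE1 = 11100001 → 3-byte char #9 = E1 92 89.
Offset 30: leading byte 0x23 = 00100011 → 1-byte char #10 = 23.
Leading byte 0x23 = 00100011 matches 0xxxxxxx → 1-byte sequence.
Byte 1: 0x23 = 00100011, payload 0100011 (7 bits).
Concatenate: 0100011 = 0x23 (7 bits → U+0023).

U+0023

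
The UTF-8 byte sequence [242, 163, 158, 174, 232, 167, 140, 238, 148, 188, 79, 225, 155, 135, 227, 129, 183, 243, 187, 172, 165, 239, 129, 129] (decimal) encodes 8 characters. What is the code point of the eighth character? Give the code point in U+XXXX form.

U+F041

Offset 0: leading byte 0xF2 = 11110010 → 4-byte char #1 = F2 A3 9E AE.
Offset 4: leading byte 0xE8 = 11101000 → 3-byte char #2 = E8 A7 8C.
Offset 7: leading byte 0xEE = 11101110 → 3-byte char #3 = EE 94 BC.
Offset 10: leading byte 0x4F = 01001111 → 1-byte char #4 = 4F.
Offset 11: leading byte 0xE1 = 11100001 → 3-byte char #5 = E1 9B 87.
Offset 14: leading byte 0xE3 = 11100011 → 3-byte char #6 = E3 81 B7.
Offset 17: leading byte 0xF3 = 11110011 → 4-byte char #7 = F3 BB AC A5.
Offset 21: leading byte 0xEF = 11101111 → 3-byte char #8 = EF 81 81.
Leading byte 0xEF = 11101111 matches 1110xxxx → 3-byte sequence.
Byte 1: 0xEF = 11101111, payload 1111 (4 bits).
Byte 2: 0x81 = 10000001 (10xxxxxx ✓), payload 000001.
Byte 3: 0x81 = 10000001 (10xxxxxx ✓), payload 000001.
Concatenate: 1111000001000001 = 0xF041 (16 bits → U+F041).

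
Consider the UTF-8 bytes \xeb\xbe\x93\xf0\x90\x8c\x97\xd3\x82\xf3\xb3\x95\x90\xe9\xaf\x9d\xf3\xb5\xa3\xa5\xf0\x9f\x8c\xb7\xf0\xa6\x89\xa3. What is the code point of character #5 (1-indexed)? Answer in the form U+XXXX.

Offset 0: leading byte 0xEB = 11101011 → 3-byte char #1 = EB BE 93.
Offset 3: leading byte 0xF0 = 11110000 → 4-byte char #2 = F0 90 8C 97.
Offset 7: leading byte 0xD3 = 11010011 → 2-byte char #3 = D3 82.
Offset 9: leading byte 0xF3 = 11110011 → 4-byte char #4 = F3 B3 95 90.
Offset 13: leading byte 0xE9 = 11101001 → 3-byte char #5 = E9 AF 9D.
Leading byte 0xE9 = 11101001 matches 1110xxxx → 3-byte sequence.
Byte 1: 0xE9 = 11101001, payload 1001 (4 bits).
Byte 2: 0xAF = 10101111 (10xxxxxx ✓), payload 101111.
Byte 3: 0x9D = 10011101 (10xxxxxx ✓), payload 011101.
Concatenate: 1001101111011101 = 0x9BDD (16 bits → U+9BDD).

U+9BDD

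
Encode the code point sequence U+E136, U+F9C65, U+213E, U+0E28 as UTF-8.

EE 84 B6 F3 B9 B1 A5 E2 84 BE E0 B8 A8

U+E136: 3-byte form → EE 84 B6.
U+F9C65: 4-byte form → F3 B9 B1 A5.
U+213E: 3-byte form → E2 84 BE.
U+0E28: 3-byte form → E0 B8 A8.
Concatenated (13 bytes): EE 84 B6 F3 B9 B1 A5 E2 84 BE E0 B8 A8.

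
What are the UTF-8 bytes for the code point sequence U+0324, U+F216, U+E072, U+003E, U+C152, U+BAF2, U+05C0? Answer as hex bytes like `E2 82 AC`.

CC A4 EF 88 96 EE 81 B2 3E EC 85 92 EB AB B2 D7 80

U+0324: 2-byte form → CC A4.
U+F216: 3-byte form → EF 88 96.
U+E072: 3-byte form → EE 81 B2.
U+003E: 1-byte form → 3E.
U+C152: 3-byte form → EC 85 92.
U+BAF2: 3-byte form → EB AB B2.
U+05C0: 2-byte form → D7 80.
Concatenated (17 bytes): CC A4 EF 88 96 EE 81 B2 3E EC 85 92 EB AB B2 D7 80.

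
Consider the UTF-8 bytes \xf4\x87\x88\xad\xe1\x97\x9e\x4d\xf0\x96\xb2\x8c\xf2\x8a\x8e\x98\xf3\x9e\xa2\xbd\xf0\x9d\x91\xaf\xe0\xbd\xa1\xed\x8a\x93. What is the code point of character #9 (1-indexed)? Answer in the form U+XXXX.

U+D293

Offset 0: leading byte 0xF4 = 11110100 → 4-byte char #1 = F4 87 88 AD.
Offset 4: leading byte 0xE1 = 11100001 → 3-byte char #2 = E1 97 9E.
Offset 7: leading byte 0x4D = 01001101 → 1-byte char #3 = 4D.
Offset 8: leading byte 0xF0 = 11110000 → 4-byte char #4 = F0 96 B2 8C.
Offset 12: leading byte 0xF2 = 11110010 → 4-byte char #5 = F2 8A 8E 98.
Offset 16: leading byte 0xF3 = 11110011 → 4-byte char #6 = F3 9E A2 BD.
Offset 20: leading byte 0xF0 = 11110000 → 4-byte char #7 = F0 9D 91 AF.
Offset 24: leading byte 0xE0 = 11100000 → 3-byte char #8 = E0 BD A1.
Offset 27: leading byte 0xED = 11101101 → 3-byte char #9 = ED 8A 93.
Leading byte 0xED = 11101101 matches 1110xxxx → 3-byte sequence.
Byte 1: 0xED = 11101101, payload 1101 (4 bits).
Byte 2: 0x8A = 10001010 (10xxxxxx ✓), payload 001010.
Byte 3: 0x93 = 10010011 (10xxxxxx ✓), payload 010011.
Concatenate: 1101001010010011 = 0xD293 (16 bits → U+D293).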